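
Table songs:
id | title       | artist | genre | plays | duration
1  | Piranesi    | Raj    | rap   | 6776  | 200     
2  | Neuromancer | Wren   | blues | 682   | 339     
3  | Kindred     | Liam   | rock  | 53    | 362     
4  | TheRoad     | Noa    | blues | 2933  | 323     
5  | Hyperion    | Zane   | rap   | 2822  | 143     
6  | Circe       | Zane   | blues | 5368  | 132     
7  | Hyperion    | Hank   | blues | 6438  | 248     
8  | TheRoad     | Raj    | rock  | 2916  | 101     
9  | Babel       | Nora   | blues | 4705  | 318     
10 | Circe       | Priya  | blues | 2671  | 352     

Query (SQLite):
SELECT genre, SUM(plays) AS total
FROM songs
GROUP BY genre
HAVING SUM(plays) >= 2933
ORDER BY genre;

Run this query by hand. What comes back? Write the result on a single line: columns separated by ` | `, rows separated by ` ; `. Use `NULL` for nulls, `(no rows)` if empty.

blues | 22797 ; rap | 9598 ; rock | 2969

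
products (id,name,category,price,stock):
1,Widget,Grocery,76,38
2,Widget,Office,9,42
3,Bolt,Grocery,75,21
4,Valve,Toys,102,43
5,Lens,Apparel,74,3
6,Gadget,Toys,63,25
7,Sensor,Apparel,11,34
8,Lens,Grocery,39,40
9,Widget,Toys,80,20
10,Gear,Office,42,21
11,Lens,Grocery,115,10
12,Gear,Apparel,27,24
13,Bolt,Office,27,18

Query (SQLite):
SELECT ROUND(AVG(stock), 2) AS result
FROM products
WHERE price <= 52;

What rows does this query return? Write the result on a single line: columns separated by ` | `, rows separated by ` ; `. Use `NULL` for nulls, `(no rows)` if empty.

29.83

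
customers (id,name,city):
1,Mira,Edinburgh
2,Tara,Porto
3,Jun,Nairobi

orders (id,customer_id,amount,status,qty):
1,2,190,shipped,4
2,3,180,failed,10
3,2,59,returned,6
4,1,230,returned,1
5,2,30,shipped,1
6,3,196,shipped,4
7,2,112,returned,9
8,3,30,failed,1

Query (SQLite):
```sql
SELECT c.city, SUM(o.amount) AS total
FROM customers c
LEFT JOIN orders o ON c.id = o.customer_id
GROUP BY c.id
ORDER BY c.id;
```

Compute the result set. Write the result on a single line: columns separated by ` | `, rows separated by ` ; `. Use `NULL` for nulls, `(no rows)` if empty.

Edinburgh | 230 ; Porto | 391 ; Nairobi | 406

LEFT JOIN keeps every customers row; unmatched ones get NULL for orders columns.
Group by customers.id and compute SUM(o.amount). SUM over an all-NULL group is NULL.
  1: ids {4} → SUM(o.amount)=230
  2: ids {1, 3, 5, 7} → SUM(o.amount)=391
  3: ids {2, 6, 8} → SUM(o.amount)=406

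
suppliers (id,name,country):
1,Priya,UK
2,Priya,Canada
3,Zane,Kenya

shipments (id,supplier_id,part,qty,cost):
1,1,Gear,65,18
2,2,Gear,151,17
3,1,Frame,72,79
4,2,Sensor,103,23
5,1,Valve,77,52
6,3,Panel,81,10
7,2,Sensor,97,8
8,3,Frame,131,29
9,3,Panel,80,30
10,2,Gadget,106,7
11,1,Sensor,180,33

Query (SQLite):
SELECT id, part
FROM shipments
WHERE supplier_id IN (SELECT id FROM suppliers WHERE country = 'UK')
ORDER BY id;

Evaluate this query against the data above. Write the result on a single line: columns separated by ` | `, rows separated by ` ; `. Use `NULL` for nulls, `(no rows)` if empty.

1 | Gear ; 3 | Frame ; 5 | Valve ; 11 | Sensor

Inner query: suppliers.id where country = 'UK'.
Outer: keep shipments rows whose supplier_id is in that set.
Inner query → {1}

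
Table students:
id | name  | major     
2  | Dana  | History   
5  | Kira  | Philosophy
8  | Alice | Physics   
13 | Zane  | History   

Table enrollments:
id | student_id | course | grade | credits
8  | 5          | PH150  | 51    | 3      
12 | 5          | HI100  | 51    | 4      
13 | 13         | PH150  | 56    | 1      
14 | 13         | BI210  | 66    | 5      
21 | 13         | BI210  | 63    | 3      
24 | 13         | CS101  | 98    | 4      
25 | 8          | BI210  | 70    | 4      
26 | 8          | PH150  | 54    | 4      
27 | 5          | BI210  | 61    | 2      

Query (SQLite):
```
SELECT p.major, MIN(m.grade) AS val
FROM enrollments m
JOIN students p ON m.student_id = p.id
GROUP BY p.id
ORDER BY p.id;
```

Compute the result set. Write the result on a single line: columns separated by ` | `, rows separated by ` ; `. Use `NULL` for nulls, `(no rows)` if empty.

Philosophy | 51 ; Physics | 54 ; History | 56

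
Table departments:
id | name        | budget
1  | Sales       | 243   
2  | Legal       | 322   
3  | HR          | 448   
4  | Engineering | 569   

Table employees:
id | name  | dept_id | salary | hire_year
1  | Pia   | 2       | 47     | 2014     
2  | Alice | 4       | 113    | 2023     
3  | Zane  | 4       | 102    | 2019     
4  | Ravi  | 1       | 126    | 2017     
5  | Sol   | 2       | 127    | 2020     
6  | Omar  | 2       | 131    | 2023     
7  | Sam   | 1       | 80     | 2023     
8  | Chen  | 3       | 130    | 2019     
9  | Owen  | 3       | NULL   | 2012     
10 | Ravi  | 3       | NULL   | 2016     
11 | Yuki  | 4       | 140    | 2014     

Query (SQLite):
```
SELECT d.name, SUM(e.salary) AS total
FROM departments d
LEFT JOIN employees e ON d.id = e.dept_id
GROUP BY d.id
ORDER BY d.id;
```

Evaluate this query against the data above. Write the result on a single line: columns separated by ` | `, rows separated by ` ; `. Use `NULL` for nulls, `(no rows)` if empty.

LEFT JOIN keeps every departments row; unmatched ones get NULL for employees columns.
Group by departments.id and compute SUM(e.salary). SUM over an all-NULL group is NULL.
  1: ids {4, 7} → SUM(e.salary)=206
  2: ids {1, 5, 6} → SUM(e.salary)=305
  3: ids {8, 9, 10} → SUM(e.salary)=130
  4: ids {2, 3, 11} → SUM(e.salary)=355

Sales | 206 ; Legal | 305 ; HR | 130 ; Engineering | 355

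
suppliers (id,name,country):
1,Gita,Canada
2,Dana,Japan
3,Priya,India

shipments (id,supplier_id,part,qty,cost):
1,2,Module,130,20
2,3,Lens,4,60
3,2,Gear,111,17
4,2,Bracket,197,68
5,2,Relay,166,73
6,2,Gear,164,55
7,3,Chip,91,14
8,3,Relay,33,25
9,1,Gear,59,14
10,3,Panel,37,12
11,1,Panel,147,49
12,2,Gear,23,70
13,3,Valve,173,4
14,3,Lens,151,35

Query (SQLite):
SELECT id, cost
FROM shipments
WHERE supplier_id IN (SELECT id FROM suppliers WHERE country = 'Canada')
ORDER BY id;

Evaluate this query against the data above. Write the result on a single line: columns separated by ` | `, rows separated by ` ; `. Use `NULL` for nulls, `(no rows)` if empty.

9 | 14 ; 11 | 49

Inner query: suppliers.id where country = 'Canada'.
Outer: keep shipments rows whose supplier_id is in that set.
Inner query → {1}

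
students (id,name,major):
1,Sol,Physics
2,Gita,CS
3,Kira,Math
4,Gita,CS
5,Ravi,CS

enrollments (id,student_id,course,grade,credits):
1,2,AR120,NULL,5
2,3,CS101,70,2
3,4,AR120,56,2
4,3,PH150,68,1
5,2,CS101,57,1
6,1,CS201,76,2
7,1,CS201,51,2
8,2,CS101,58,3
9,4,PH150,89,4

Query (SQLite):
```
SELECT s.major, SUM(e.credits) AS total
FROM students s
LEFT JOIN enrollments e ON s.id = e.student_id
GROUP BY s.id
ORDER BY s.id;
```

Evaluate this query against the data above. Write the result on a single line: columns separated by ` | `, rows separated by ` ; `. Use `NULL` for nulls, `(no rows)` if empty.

Physics | 4 ; CS | 9 ; Math | 3 ; CS | 6 ; CS | NULL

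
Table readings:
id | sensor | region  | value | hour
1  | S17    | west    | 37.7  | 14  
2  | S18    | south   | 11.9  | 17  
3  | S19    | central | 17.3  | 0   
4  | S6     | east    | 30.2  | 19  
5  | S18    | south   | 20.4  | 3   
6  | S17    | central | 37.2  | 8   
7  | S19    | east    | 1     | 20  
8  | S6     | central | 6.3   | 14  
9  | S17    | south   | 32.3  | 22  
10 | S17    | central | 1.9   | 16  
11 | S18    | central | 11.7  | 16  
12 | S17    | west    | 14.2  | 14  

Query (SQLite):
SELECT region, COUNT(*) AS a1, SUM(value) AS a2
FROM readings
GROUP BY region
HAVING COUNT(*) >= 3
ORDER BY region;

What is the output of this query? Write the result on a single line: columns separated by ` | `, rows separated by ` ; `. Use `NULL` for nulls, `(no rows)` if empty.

Group readings by region.
Per group compute: COUNT(*), SUM(value).
HAVING: drop groups with fewer than 3 rows.
  central: ids {3, 6, 8, 10, 11} → COUNT(*)=5, SUM(value)=74.4
  east: ids {4, 7} → COUNT(*)=2, SUM(value)=31.2
  south: ids {2, 5, 9} → COUNT(*)=3, SUM(value)=64.6
  west: ids {1, 12} → COUNT(*)=2, SUM(value)=51.9

central | 5 | 74.4 ; south | 3 | 64.6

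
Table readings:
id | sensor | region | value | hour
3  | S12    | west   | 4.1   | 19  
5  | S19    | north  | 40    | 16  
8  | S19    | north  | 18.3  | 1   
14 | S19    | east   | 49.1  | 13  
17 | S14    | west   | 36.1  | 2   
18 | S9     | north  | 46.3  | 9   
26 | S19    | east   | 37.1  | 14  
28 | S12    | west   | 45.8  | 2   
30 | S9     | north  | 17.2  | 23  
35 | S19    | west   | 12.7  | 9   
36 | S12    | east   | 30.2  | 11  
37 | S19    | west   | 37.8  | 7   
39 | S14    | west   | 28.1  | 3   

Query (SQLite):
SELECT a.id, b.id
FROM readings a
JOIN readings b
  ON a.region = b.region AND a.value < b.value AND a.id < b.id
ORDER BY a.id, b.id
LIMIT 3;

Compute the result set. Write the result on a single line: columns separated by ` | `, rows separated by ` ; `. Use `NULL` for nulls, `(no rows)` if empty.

3 | 17 ; 3 | 28 ; 3 | 35

Pairs (a,b) with same region, a.value < b.value, a.id < b.id.
region groups: east:{14,26,36} north:{5,8,18,30} west:{3,17,28,35,37,39}
Ordered by (a.id, b.id); first 3.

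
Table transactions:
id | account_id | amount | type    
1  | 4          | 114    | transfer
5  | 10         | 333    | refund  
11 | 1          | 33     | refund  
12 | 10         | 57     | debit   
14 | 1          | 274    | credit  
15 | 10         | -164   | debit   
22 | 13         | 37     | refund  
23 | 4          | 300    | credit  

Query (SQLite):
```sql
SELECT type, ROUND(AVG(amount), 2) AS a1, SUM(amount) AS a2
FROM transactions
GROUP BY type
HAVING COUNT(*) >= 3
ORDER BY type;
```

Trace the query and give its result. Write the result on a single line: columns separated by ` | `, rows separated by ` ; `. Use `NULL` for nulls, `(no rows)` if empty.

Group transactions by type.
Per group compute: ROUND(AVG(amount), 2), SUM(amount).
HAVING: drop groups with fewer than 3 rows.
  credit: ids {14, 23} → ROUND(AVG(amount), 2)=287, SUM(amount)=574
  debit: ids {12, 15} → ROUND(AVG(amount), 2)=-53.5, SUM(amount)=-107
  refund: ids {5, 11, 22} → ROUND(AVG(amount), 2)=134.33, SUM(amount)=403
  transfer: ids {1} → ROUND(AVG(amount), 2)=114, SUM(amount)=114

refund | 134.33 | 403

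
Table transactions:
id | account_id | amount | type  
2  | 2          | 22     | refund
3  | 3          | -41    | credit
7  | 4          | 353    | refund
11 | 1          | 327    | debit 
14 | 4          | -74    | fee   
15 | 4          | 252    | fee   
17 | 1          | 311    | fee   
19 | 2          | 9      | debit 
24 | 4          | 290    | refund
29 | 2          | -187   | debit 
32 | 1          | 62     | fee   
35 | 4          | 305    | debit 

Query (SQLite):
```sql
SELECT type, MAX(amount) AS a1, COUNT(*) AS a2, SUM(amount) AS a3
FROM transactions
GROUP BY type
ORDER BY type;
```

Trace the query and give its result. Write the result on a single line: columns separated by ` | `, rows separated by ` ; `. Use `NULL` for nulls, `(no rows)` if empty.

credit | -41 | 1 | -41 ; debit | 327 | 4 | 454 ; fee | 311 | 4 | 551 ; refund | 353 | 3 | 665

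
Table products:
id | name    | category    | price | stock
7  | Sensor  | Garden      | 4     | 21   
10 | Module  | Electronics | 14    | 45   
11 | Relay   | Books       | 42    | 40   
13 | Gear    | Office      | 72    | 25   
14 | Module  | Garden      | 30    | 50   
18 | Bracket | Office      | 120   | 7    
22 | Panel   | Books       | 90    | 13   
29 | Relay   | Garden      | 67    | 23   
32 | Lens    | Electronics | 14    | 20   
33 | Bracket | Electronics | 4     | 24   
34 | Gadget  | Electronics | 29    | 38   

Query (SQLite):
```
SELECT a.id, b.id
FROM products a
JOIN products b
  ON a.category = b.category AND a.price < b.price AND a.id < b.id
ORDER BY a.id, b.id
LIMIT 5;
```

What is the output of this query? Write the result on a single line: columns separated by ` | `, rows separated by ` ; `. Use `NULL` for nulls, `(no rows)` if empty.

7 | 14 ; 7 | 29 ; 10 | 34 ; 11 | 22 ; 13 | 18

Pairs (a,b) with same category, a.price < b.price, a.id < b.id.
category groups: Books:{11,22} Electronics:{10,32,33,34} Garden:{7,14,29} Office:{13,18}
Ordered by (a.id, b.id); first 5.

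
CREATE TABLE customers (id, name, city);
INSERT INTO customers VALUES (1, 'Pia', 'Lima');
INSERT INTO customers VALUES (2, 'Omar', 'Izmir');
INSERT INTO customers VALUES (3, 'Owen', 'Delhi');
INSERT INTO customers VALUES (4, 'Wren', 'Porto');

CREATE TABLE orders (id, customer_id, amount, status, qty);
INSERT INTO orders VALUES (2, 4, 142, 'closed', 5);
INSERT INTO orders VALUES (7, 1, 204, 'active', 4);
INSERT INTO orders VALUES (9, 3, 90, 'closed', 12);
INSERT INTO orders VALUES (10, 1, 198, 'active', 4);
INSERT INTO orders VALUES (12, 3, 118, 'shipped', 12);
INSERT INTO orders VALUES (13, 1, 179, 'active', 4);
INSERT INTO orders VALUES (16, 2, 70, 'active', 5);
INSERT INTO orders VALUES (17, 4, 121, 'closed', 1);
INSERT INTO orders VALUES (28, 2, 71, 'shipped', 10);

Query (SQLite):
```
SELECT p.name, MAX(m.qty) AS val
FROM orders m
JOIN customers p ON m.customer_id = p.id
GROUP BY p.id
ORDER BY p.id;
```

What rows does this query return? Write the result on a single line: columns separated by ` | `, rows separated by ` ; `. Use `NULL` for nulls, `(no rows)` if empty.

Join each orders row to its customers via customer_id.
Group joined rows by customers.id; compute MAX(m.qty) per group.
  1: ids {7, 10, 13} → MAX(m.qty)=4
  2: ids {16, 28} → MAX(m.qty)=10
  3: ids {9, 12} → MAX(m.qty)=12
  4: ids {2, 17} → MAX(m.qty)=5

Pia | 4 ; Omar | 10 ; Owen | 12 ; Wren | 5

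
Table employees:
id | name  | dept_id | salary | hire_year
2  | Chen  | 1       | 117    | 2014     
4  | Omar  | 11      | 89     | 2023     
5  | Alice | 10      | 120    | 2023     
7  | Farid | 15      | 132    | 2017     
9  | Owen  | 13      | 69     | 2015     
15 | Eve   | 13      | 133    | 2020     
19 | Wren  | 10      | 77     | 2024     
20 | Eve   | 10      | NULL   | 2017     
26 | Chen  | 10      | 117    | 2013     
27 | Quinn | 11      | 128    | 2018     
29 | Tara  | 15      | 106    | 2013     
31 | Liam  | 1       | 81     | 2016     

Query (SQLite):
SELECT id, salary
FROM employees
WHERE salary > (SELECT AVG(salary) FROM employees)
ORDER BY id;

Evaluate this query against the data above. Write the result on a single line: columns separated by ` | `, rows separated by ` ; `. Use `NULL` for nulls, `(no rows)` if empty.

2 | 117 ; 5 | 120 ; 7 | 132 ; 15 | 133 ; 26 | 117 ; 27 | 128

Scalar subquery: AVG(salary) over all employees rows = 106.272727 (≈; comparison uses full precision).
Keep rows where salary > that value.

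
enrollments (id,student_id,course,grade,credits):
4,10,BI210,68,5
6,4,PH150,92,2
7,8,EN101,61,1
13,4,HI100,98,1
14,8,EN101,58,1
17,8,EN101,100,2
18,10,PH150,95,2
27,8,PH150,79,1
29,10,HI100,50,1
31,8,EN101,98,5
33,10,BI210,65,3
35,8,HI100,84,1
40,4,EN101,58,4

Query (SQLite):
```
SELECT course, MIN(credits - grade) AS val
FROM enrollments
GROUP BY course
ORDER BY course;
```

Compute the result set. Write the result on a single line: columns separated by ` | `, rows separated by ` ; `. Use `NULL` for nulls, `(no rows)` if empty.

BI210 | -63 ; EN101 | -98 ; HI100 | -97 ; PH150 | -93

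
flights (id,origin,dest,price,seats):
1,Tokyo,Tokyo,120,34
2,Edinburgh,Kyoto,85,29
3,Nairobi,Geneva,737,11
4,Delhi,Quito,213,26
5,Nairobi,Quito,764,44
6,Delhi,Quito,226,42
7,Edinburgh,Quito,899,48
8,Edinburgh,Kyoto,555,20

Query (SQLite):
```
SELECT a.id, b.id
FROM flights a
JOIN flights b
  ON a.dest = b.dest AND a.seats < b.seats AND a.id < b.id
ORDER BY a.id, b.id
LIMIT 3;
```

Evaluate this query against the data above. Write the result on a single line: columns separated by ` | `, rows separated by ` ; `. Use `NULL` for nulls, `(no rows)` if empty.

4 | 5 ; 4 | 6 ; 4 | 7

Pairs (a,b) with same dest, a.seats < b.seats, a.id < b.id.
dest groups: Geneva:{3} Kyoto:{2,8} Quito:{4,5,6,7} Tokyo:{1}
Ordered by (a.id, b.id); first 3.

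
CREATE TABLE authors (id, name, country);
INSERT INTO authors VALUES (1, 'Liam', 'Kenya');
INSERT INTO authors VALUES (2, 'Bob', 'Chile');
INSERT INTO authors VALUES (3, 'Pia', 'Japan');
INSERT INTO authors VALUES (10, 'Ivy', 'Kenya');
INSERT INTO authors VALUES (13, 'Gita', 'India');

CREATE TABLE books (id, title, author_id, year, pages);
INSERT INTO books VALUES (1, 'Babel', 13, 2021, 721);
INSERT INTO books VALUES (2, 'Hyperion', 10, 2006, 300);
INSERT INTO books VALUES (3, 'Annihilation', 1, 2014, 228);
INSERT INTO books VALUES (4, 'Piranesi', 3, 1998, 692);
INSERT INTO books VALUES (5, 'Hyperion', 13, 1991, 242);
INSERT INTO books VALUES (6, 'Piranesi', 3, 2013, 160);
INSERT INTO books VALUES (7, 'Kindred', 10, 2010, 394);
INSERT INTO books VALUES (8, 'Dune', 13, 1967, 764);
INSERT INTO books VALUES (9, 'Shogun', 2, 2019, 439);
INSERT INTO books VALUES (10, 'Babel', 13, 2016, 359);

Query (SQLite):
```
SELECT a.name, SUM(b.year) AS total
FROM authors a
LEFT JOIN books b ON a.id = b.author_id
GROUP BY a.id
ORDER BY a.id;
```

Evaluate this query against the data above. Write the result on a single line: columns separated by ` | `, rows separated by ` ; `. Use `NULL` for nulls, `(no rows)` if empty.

Liam | 2014 ; Bob | 2019 ; Pia | 4011 ; Ivy | 4016 ; Gita | 7995

LEFT JOIN keeps every authors row; unmatched ones get NULL for books columns.
Group by authors.id and compute SUM(b.year). SUM over an all-NULL group is NULL.
  1: ids {3} → SUM(b.year)=2014
  2: ids {9} → SUM(b.year)=2019
  3: ids {4, 6} → SUM(b.year)=4011
  10: ids {2, 7} → SUM(b.year)=4016
  13: ids {1, 5, 8, 10} → SUM(b.year)=7995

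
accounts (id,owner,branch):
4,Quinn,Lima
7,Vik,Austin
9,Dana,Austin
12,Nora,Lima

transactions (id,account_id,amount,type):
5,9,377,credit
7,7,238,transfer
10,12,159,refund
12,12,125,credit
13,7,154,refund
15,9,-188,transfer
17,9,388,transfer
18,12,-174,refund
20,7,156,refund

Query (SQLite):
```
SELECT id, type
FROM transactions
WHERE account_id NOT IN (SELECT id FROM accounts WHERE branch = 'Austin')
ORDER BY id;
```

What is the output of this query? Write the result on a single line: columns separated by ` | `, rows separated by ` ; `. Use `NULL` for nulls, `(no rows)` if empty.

10 | refund ; 12 | credit ; 18 | refund

Inner query: accounts.id where branch = 'Austin'.
Outer: keep transactions rows whose account_id is not in that set.
Inner query → {7, 9}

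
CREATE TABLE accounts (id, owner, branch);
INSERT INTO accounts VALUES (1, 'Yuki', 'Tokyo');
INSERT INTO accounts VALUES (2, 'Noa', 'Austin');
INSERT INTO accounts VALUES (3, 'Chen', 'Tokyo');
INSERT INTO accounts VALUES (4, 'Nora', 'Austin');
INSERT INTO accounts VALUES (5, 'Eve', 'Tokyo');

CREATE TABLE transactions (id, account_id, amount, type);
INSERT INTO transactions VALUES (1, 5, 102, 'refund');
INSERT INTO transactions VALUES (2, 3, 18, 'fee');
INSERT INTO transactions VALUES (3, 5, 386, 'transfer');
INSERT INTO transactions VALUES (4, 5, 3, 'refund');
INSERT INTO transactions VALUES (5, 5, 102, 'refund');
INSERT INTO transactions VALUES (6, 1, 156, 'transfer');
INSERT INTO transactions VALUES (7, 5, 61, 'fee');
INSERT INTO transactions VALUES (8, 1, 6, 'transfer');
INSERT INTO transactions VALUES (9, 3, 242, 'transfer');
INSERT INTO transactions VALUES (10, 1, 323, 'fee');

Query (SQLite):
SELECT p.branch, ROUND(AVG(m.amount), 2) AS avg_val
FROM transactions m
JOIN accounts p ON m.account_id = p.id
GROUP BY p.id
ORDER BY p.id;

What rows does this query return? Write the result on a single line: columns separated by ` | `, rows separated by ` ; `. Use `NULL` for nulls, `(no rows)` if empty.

Tokyo | 161.67 ; Tokyo | 130 ; Tokyo | 130.8

Join each transactions row to its accounts via account_id.
Group joined rows by accounts.id; compute ROUND(AVG(m.amount), 2) per group.
  1: ids {6, 8, 10} → ROUND(AVG(m.amount), 2)=161.67
  3: ids {2, 9} → ROUND(AVG(m.amount), 2)=130
  5: ids {1, 3, 4, 5, 7} → ROUND(AVG(m.amount), 2)=130.8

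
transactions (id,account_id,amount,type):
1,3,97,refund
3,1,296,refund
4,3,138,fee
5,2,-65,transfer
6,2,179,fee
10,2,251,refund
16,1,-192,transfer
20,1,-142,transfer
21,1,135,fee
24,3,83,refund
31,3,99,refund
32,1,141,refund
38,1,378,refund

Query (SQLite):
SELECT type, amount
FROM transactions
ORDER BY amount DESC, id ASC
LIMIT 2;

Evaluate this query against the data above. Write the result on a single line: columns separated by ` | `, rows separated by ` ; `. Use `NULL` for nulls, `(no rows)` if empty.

Sort by amount desc, tiebreak id asc: (378, id=38), (296, id=3), (251, id=10), (179, id=6), (141, id=32) …. Take first 2.

refund | 378 ; refund | 296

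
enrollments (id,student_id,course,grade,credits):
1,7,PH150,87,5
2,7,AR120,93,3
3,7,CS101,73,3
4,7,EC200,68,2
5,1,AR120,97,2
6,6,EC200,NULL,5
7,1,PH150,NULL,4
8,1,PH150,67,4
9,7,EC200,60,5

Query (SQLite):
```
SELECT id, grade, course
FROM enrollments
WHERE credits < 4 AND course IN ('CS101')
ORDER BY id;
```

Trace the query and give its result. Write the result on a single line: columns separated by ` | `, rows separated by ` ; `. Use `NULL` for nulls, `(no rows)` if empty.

credits < 4: ids {2, 3, 4, 5}
course IN ('CS101'): ids {3}
Combine with AND.

3 | 73 | CS101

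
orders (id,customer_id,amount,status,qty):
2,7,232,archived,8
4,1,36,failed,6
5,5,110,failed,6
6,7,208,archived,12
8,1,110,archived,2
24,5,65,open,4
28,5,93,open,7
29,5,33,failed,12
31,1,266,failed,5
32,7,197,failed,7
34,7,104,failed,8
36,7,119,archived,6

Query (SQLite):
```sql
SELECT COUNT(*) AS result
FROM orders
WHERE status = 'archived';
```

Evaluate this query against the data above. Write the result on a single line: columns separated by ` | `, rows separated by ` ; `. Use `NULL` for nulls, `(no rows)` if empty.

4

Rows where status='archived' → amount values: [232, 208, 110, 119].
COUNT(*) counts rows → 4.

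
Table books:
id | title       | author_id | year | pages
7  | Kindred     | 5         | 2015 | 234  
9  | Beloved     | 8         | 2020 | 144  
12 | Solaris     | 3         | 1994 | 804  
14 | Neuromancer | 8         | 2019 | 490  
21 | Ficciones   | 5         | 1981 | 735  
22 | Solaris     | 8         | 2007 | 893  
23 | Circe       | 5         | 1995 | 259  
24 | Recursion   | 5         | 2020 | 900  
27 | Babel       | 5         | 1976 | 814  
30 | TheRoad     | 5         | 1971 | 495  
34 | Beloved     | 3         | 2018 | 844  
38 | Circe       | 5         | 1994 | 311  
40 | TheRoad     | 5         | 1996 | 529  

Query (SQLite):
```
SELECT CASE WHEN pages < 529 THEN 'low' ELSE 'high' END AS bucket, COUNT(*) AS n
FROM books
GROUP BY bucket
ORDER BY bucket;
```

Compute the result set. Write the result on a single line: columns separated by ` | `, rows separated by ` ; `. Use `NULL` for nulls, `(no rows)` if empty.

high | 7 ; low | 6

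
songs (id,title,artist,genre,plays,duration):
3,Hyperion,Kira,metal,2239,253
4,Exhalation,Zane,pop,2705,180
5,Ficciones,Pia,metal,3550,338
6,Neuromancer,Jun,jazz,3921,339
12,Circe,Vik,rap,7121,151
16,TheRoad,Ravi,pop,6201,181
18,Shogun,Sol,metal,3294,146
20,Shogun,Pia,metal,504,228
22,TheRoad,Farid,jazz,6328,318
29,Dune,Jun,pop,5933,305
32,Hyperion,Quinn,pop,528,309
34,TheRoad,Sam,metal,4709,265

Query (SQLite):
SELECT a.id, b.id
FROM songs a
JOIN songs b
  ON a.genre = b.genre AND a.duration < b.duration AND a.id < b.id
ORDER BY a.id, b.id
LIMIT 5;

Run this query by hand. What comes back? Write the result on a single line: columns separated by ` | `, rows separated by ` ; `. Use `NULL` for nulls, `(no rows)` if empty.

Pairs (a,b) with same genre, a.duration < b.duration, a.id < b.id.
genre groups: jazz:{6,22} metal:{3,5,18,20,34} pop:{4,16,29,32} rap:{12}
Ordered by (a.id, b.id); first 5.

3 | 5 ; 3 | 34 ; 4 | 16 ; 4 | 29 ; 4 | 32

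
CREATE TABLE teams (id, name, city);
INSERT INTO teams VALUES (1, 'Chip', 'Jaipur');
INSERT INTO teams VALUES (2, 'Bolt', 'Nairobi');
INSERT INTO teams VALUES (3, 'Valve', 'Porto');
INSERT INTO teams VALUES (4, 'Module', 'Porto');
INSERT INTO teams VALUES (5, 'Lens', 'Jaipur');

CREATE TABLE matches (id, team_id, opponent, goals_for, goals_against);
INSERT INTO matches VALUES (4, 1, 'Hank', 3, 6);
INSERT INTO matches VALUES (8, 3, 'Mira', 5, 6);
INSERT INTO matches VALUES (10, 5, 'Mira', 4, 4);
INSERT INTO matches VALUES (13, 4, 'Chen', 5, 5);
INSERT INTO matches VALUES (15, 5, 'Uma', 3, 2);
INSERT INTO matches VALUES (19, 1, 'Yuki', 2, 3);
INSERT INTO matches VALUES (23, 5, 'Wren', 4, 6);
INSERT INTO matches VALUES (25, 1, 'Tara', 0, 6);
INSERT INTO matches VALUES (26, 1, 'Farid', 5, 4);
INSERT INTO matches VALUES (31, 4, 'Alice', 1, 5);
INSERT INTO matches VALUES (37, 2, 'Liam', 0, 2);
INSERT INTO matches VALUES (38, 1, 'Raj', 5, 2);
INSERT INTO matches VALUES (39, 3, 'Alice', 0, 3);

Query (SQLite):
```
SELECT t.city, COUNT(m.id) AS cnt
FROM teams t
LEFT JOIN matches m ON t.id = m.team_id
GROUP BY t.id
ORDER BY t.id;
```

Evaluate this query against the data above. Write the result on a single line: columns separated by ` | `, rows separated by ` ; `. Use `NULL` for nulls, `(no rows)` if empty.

Jaipur | 5 ; Nairobi | 1 ; Porto | 2 ; Porto | 2 ; Jaipur | 3

LEFT JOIN keeps every teams row; unmatched ones get NULL for matches columns.
Group by teams.id and compute COUNT(m.id). COUNT(col) of an all-NULL group is 0.
  1: ids {4, 19, 25, 26, 38} → COUNT(m.id)=5
  2: ids {37} → COUNT(m.id)=1
  3: ids {8, 39} → COUNT(m.id)=2
  4: ids {13, 31} → COUNT(m.id)=2
  5: ids {10, 15, 23} → COUNT(m.id)=3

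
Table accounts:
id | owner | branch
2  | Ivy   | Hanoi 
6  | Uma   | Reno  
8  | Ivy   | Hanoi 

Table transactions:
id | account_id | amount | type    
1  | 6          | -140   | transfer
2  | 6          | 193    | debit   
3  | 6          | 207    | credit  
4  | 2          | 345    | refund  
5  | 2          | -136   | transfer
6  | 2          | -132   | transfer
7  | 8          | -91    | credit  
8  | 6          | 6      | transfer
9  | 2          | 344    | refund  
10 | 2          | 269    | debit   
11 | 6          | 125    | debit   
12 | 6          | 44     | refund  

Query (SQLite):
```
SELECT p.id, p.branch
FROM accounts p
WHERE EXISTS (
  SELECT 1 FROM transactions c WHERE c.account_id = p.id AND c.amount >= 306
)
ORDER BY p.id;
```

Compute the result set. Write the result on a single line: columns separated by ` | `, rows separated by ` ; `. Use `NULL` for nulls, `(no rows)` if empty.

2 | Hanoi

For each accounts row, check whether any transactions with matching account_id has amount >= 306.
Keep rows where that is true.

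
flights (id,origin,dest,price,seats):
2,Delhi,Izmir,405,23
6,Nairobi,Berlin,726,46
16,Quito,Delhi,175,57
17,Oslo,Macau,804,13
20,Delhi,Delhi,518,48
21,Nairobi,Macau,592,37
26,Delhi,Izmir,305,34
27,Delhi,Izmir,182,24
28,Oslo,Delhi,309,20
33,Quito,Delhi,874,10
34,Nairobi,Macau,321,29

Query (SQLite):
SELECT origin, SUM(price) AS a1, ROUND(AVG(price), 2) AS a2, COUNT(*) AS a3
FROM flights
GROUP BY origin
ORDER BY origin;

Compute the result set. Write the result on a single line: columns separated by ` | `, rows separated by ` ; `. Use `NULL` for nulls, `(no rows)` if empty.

Delhi | 1410 | 352.5 | 4 ; Nairobi | 1639 | 546.33 | 3 ; Oslo | 1113 | 556.5 | 2 ; Quito | 1049 | 524.5 | 2

Group flights by origin.
Per group compute: SUM(price), ROUND(AVG(price), 2), COUNT(*).
  Delhi: ids {2, 20, 26, 27} → SUM(price)=1410, ROUND(AVG(price), 2)=352.5, COUNT(*)=4
  Nairobi: ids {6, 21, 34} → SUM(price)=1639, ROUND(AVG(price), 2)=546.33, COUNT(*)=3
  Oslo: ids {17, 28} → SUM(price)=1113, ROUND(AVG(price), 2)=556.5, COUNT(*)=2
  Quito: ids {16, 33} → SUM(price)=1049, ROUND(AVG(price), 2)=524.5, COUNT(*)=2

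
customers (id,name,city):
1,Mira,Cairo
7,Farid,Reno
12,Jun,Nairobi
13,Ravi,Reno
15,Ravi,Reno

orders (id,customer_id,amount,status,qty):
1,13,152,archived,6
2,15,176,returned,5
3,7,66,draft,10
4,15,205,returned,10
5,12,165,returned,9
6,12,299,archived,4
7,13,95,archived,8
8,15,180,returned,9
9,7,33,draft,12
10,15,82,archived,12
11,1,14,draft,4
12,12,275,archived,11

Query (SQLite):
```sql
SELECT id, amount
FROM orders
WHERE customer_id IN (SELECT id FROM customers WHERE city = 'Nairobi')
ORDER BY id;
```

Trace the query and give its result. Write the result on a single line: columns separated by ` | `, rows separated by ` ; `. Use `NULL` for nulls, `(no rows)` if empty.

5 | 165 ; 6 | 299 ; 12 | 275

Inner query: customers.id where city = 'Nairobi'.
Outer: keep orders rows whose customer_id is in that set.
Inner query → {12}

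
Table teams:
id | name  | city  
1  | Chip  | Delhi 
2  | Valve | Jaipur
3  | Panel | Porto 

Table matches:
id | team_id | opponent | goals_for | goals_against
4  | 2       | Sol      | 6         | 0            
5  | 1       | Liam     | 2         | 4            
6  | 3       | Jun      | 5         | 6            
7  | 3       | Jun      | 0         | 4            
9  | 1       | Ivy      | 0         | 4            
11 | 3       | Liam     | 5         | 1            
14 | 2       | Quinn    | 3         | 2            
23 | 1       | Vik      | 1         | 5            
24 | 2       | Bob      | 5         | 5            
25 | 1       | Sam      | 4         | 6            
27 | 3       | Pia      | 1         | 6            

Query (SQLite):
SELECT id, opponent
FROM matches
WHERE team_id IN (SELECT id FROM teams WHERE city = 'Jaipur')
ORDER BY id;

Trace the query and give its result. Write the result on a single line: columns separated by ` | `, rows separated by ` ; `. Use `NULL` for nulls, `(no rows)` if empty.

4 | Sol ; 14 | Quinn ; 24 | Bob

Inner query: teams.id where city = 'Jaipur'.
Outer: keep matches rows whose team_id is in that set.
Inner query → {2}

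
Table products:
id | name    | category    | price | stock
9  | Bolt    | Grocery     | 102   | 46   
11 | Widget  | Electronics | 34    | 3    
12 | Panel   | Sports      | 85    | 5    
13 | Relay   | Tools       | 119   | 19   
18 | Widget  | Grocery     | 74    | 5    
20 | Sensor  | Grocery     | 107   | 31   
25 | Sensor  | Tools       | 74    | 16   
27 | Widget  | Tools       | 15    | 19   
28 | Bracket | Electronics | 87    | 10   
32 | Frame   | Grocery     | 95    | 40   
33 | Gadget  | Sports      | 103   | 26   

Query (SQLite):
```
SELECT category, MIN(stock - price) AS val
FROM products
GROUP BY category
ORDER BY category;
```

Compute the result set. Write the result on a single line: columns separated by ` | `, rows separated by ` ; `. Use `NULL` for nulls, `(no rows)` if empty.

For each row compute stock - price.
Group by category; take MIN of the expression per group.
  Electronics: ids {11, 28} → MIN(stock - price)=-77
  Grocery: ids {9, 18, 20, 32} → MIN(stock - price)=-76
  Sports: ids {12, 33} → MIN(stock - price)=-80
  Tools: ids {13, 25, 27} → MIN(stock - price)=-100

Electronics | -77 ; Grocery | -76 ; Sports | -80 ; Tools | -100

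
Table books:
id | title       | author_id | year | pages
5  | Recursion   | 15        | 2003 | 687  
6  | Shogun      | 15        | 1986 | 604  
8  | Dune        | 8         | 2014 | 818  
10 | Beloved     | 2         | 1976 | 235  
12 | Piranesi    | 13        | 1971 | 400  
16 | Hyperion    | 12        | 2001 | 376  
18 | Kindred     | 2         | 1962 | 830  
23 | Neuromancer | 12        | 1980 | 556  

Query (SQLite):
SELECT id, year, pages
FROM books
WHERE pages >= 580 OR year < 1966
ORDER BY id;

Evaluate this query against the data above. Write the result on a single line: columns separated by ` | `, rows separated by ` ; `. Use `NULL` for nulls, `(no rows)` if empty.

pages >= 580: ids {5, 6, 8, 18}
year < 1966: ids {18}
Combine with OR.

5 | 2003 | 687 ; 6 | 1986 | 604 ; 8 | 2014 | 818 ; 18 | 1962 | 830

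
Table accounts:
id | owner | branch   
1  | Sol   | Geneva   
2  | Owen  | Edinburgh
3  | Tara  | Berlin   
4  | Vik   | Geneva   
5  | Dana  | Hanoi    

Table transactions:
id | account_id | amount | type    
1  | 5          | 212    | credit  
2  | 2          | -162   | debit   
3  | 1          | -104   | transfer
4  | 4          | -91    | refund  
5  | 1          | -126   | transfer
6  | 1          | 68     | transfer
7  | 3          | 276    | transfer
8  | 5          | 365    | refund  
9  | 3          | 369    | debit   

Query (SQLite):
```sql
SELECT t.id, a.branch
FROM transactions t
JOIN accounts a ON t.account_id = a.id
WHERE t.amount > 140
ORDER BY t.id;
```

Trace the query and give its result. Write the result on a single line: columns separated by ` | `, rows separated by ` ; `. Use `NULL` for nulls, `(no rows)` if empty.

Each transactions row matches the accounts row where account_id = accounts.id.
Then keep rows with t.amount > 140.

1 | Hanoi ; 7 | Berlin ; 8 | Hanoi ; 9 | Berlin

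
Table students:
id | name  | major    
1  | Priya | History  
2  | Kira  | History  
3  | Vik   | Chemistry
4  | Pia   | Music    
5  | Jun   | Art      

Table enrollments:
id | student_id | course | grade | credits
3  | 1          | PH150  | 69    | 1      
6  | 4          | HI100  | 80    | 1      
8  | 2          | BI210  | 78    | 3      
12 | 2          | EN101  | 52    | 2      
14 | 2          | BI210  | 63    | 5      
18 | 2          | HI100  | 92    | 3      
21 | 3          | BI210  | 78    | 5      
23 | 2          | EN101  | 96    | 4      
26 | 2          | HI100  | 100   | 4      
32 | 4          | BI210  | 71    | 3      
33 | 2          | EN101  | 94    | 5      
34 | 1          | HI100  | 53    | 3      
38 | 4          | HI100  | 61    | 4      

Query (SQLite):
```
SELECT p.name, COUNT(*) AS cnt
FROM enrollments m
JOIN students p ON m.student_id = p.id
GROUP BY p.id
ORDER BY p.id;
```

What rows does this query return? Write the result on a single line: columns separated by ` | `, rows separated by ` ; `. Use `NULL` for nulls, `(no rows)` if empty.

Priya | 2 ; Kira | 7 ; Vik | 1 ; Pia | 3

Join each enrollments row to its students via student_id.
Group joined rows by students.id; compute COUNT(*) per group.
  1: ids {3, 34} → COUNT(*)=2
  2: ids {8, 12, 14, 18, 23, 26, 33} → COUNT(*)=7
  3: ids {21} → COUNT(*)=1
  4: ids {6, 32, 38} → COUNT(*)=3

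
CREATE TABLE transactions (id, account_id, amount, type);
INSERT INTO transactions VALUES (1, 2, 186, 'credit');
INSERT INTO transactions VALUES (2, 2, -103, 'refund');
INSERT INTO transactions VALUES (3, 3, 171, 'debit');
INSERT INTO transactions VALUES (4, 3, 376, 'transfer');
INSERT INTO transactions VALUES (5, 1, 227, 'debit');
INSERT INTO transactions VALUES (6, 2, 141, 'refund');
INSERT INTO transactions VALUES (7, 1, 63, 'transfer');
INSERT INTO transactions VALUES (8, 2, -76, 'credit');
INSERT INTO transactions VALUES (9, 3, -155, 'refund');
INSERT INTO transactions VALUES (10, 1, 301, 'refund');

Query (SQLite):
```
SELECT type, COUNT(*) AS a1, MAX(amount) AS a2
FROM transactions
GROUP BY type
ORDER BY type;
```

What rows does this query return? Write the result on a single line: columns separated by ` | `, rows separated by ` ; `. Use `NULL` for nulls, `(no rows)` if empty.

credit | 2 | 186 ; debit | 2 | 227 ; refund | 4 | 301 ; transfer | 2 | 376

Group transactions by type.
Per group compute: COUNT(*), MAX(amount).
  credit: ids {1, 8} → COUNT(*)=2, MAX(amount)=186
  debit: ids {3, 5} → COUNT(*)=2, MAX(amount)=227
  refund: ids {2, 6, 9, 10} → COUNT(*)=4, MAX(amount)=301
  transfer: ids {4, 7} → COUNT(*)=2, MAX(amount)=376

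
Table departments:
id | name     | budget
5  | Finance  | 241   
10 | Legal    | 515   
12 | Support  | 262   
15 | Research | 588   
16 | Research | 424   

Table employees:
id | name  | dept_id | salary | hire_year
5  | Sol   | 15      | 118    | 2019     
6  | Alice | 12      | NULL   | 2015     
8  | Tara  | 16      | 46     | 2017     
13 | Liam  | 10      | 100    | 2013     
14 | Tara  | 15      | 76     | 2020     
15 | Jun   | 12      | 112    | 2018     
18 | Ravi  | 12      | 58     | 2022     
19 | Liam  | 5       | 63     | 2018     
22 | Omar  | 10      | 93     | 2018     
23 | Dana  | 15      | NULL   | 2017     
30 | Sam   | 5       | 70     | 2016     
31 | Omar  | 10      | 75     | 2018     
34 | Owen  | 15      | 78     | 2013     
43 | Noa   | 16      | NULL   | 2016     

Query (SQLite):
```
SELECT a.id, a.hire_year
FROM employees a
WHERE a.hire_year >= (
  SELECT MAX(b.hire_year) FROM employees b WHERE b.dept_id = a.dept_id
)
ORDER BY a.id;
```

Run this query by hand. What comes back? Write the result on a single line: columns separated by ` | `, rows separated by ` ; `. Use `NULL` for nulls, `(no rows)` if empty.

8 | 2017 ; 14 | 2020 ; 18 | 2022 ; 19 | 2018 ; 22 | 2018 ; 31 | 2018

For each employees row a, compute MAX(hire_year) over rows sharing a.dept_id.
Keep row a if a.hire_year >= that per-group MAX.
  dept_id=5: MAX(hire_year) = 2018
  dept_id=10: MAX(hire_year) = 2018
  dept_id=12: MAX(hire_year) = 2022
  dept_id=15: MAX(hire_year) = 2020
  dept_id=16: MAX(hire_year) = 2017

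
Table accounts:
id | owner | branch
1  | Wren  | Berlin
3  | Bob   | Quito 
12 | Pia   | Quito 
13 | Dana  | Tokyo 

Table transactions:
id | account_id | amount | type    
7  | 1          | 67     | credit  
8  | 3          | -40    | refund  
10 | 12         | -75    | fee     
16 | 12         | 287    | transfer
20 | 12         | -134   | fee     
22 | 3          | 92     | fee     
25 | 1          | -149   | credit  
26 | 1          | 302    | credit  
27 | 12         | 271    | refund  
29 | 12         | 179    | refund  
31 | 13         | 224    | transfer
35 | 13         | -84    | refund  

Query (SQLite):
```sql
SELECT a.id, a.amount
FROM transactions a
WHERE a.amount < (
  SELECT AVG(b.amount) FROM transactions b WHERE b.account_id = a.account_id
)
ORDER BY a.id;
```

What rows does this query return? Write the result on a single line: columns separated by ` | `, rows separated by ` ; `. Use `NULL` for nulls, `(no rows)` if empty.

7 | 67 ; 8 | -40 ; 10 | -75 ; 20 | -134 ; 25 | -149 ; 35 | -84

For each transactions row a, compute AVG(amount) over rows sharing a.account_id.
Keep row a if a.amount < that per-group AVG.
  account_id=1: AVG(amount) = 73.333333
  account_id=3: AVG(amount) = 26.0
  account_id=12: AVG(amount) = 105.6
  account_id=13: AVG(amount) = 70.0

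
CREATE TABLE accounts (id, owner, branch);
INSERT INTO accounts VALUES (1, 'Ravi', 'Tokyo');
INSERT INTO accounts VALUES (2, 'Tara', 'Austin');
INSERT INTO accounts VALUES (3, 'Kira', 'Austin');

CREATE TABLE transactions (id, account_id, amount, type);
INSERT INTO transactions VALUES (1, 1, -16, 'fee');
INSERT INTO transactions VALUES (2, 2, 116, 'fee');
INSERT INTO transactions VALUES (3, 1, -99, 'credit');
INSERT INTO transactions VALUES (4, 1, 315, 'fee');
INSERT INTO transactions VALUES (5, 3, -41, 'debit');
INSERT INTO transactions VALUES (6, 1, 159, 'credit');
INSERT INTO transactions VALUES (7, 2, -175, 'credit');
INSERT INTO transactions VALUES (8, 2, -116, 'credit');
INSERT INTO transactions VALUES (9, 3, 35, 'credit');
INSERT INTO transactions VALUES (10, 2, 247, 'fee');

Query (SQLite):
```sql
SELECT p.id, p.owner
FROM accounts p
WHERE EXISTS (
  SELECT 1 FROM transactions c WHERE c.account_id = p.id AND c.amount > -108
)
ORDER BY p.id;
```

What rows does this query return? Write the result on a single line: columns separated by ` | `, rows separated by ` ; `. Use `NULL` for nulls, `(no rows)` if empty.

1 | Ravi ; 2 | Tara ; 3 | Kira

For each accounts row, check whether any transactions with matching account_id has amount > -108.
Keep rows where that is true.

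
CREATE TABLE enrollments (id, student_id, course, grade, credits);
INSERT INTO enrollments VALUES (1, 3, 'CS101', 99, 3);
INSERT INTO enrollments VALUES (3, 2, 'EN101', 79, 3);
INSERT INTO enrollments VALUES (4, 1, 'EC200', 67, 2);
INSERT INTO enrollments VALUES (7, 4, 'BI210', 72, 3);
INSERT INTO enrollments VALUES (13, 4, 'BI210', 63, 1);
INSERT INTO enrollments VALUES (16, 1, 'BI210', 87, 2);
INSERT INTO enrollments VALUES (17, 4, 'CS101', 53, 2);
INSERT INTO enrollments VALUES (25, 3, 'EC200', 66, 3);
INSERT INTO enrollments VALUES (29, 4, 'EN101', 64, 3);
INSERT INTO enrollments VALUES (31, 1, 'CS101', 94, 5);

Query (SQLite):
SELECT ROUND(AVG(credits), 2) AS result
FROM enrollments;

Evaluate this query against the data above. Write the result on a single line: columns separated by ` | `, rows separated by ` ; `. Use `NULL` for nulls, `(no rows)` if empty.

2.7

All credits values: [3, 3, 2, 3, 1, 2, 2, 3, 3, 5].
AVG = 27 / 10 (rounded to 2 dp).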